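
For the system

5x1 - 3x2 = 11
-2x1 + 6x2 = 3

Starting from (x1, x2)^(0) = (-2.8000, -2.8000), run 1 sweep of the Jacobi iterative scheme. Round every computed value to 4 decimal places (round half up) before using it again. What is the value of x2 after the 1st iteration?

Iteration 1:
  x1 = (11 - (-3)·-2.8000) / (5) = 0.5200
  x2 = (3 - (-2)·-2.8000) / (6) = -0.4333

-0.4333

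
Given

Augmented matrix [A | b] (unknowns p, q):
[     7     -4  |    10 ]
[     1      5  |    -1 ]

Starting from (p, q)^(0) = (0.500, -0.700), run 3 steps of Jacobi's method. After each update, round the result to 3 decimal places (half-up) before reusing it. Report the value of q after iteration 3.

Iteration 1:
  p = (10 - (-4)·-0.700) / (7) = 1.029
  q = (-1 - (1)·0.500) / (5) = -0.300
Iteration 2:
  p = (10 - (-4)·-0.300) / (7) = 1.257
  q = (-1 - (1)·1.029) / (5) = -0.406
Iteration 3:
  p = (10 - (-4)·-0.406) / (7) = 1.197
  q = (-1 - (1)·1.257) / (5) = -0.451

-0.451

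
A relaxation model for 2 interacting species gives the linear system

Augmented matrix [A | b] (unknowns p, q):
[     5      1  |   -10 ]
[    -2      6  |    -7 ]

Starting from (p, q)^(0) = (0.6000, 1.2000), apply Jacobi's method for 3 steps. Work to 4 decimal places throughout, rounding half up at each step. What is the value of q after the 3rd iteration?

Iteration 1:
  p = (-10 - (1)·1.2000) / (5) = -2.2400
  q = (-7 - (-2)·0.6000) / (6) = -0.9667
Iteration 2:
  p = (-10 - (1)·-0.9667) / (5) = -1.8067
  q = (-7 - (-2)·-2.2400) / (6) = -1.9133
Iteration 3:
  p = (-10 - (1)·-1.9133) / (5) = -1.6173
  q = (-7 - (-2)·-1.8067) / (6) = -1.7689

-1.7689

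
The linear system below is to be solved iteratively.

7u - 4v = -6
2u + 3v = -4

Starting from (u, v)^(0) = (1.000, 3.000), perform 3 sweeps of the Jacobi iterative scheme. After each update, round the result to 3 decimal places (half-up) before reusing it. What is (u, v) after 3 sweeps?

Iteration 1:
  u = (-6 - (-4)·3.000) / (7) = 0.857
  v = (-4 - (2)·1.000) / (3) = -2.000
Iteration 2:
  u = (-6 - (-4)·-2.000) / (7) = -2.000
  v = (-4 - (2)·0.857) / (3) = -1.905
Iteration 3:
  u = (-6 - (-4)·-1.905) / (7) = -1.946
  v = (-4 - (2)·-2.000) / (3) = 0.000

(-1.946, 0.000)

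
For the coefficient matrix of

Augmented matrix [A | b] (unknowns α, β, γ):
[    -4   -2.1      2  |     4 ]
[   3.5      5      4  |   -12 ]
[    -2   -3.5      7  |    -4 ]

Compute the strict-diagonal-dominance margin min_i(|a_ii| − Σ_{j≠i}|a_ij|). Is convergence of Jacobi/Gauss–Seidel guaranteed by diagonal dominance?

-2.5

row 1: |-4| − (2.1+2) = -0.1
row 2: |5| − (3.5+4) = -2.5
row 3: |7| − (2+3.5) = 1.5
minimum over rows = -2.5 → not strictly diagonally dominant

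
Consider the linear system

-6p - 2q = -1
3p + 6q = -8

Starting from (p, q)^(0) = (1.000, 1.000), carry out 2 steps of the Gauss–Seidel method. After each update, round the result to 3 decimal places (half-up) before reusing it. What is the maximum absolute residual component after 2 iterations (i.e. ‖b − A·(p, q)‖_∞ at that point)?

Iteration 1:
  p = (-1 - (-2)·1.000) / (-6) = -0.167
  q = (-8 - (3)·-0.167) / (6) = -1.250
Iteration 2:
  p = (-1 - (-2)·-1.250) / (-6) = 0.583
  q = (-8 - (3)·0.583) / (6) = -1.625
Residual b − A·x = (-0.752, 0.001); ∞-norm = 0.752

0.752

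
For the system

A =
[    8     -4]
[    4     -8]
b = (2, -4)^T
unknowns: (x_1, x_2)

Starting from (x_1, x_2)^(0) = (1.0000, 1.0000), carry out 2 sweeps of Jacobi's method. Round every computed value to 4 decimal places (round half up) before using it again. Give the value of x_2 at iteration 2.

0.8750

Iteration 1:
  x_1 = (2 - (-4)·1.0000) / (8) = 0.7500
  x_2 = (-4 - (4)·1.0000) / (-8) = 1.0000
Iteration 2:
  x_1 = (2 - (-4)·1.0000) / (8) = 0.7500
  x_2 = (-4 - (4)·0.7500) / (-8) = 0.8750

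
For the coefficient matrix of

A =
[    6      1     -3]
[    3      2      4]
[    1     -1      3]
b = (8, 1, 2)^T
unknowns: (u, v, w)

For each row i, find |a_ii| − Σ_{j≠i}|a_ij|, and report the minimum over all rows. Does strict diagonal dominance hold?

-5

row 1: |6| − (1+3) = 2
row 2: |2| − (3+4) = -5
row 3: |3| − (1+1) = 1
minimum over rows = -5 → not strictly diagonally dominant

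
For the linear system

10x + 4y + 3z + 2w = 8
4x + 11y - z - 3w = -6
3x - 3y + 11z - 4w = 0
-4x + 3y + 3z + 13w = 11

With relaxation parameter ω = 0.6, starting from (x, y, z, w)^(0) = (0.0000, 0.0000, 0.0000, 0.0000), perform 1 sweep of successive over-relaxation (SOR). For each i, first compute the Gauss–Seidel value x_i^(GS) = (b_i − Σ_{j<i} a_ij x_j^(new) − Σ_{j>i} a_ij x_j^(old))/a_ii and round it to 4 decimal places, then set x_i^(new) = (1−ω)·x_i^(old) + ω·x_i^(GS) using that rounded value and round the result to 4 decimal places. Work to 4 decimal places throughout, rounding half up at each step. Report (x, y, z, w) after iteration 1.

(0.4800, -0.4320, -0.1492, 0.6768)

Iteration 1:
  x: GS value = (8 - (4)·0.0000 - (3)·0.0000 - (2)·0.0000) / (10) = 0.8000;  x ← (1−ω)·0.0000 + ω·0.8000 = 0.4800
  y: GS value = (-6 - (4)·0.4800 - (-1)·0.0000 - (-3)·0.0000) / (11) = -0.7200;  y ← (1−ω)·0.0000 + ω·-0.7200 = -0.4320
  z: GS value = (0 - (3)·0.4800 - (-3)·-0.4320 - (-4)·0.0000) / (11) = -0.2487;  z ← (1−ω)·0.0000 + ω·-0.2487 = -0.1492
  w: GS value = (11 - (-4)·0.4800 - (3)·-0.4320 - (3)·-0.1492) / (13) = 1.1280;  w ← (1−ω)·0.0000 + ω·1.1280 = 0.6768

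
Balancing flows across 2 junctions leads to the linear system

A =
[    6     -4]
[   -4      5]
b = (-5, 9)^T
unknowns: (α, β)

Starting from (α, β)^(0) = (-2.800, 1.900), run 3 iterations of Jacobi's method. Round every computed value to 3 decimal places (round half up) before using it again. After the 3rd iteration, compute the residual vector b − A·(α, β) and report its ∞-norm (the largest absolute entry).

6.898

Iteration 1:
  α = (-5 - (-4)·1.900) / (6) = 0.433
  β = (9 - (-4)·-2.800) / (5) = -0.440
Iteration 2:
  α = (-5 - (-4)·-0.440) / (6) = -1.127
  β = (9 - (-4)·0.433) / (5) = 2.146
Iteration 3:
  α = (-5 - (-4)·2.146) / (6) = 0.597
  β = (9 - (-4)·-1.127) / (5) = 0.898
Residual b − A·x = (-4.990, 6.898); ∞-norm = 6.898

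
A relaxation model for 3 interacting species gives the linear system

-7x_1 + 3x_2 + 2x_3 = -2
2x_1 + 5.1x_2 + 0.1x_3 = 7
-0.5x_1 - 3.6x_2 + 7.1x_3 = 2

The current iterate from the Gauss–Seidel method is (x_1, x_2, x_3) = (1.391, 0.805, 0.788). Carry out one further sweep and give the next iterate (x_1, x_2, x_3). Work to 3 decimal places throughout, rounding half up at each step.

(0.856, 1.021, 0.860)

One sweep:
  x_1 = (-2 - (3)·0.805 - (2)·0.788) / (-7) = 0.856
  x_2 = (7 - (2)·0.856 - (0.1)·0.788) / (5.1) = 1.021
  x_3 = (2 - (-0.5)·0.856 - (-3.6)·1.021) / (7.1) = 0.860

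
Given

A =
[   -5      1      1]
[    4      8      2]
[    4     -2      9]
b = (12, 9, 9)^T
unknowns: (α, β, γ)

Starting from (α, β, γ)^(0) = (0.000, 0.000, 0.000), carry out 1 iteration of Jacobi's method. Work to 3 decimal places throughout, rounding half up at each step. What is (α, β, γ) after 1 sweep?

(-2.400, 1.125, 1.000)

Iteration 1:
  α = (12 - (1)·0.000 - (1)·0.000) / (-5) = -2.400
  β = (9 - (4)·0.000 - (2)·0.000) / (8) = 1.125
  γ = (9 - (4)·0.000 - (-2)·0.000) / (9) = 1.000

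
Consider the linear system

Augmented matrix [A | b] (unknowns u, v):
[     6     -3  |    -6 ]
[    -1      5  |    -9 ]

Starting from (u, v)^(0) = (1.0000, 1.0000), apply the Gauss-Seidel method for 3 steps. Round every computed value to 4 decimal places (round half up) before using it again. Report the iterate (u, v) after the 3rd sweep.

(-2.0950, -2.2190)

Iteration 1:
  u = (-6 - (-3)·1.0000) / (6) = -0.5000
  v = (-9 - (-1)·-0.5000) / (5) = -1.9000
Iteration 2:
  u = (-6 - (-3)·-1.9000) / (6) = -1.9500
  v = (-9 - (-1)·-1.9500) / (5) = -2.1900
Iteration 3:
  u = (-6 - (-3)·-2.1900) / (6) = -2.0950
  v = (-9 - (-1)·-2.0950) / (5) = -2.2190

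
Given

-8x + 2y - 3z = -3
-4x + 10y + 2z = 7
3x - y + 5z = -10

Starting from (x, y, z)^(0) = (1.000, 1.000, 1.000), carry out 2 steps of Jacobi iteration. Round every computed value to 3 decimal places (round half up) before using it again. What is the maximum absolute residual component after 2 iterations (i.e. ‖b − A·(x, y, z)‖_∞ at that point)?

4.140

Iteration 1:
  x = (-3 - (2)·1.000 - (-3)·1.000) / (-8) = 0.250
  y = (7 - (-4)·1.000 - (2)·1.000) / (10) = 0.900
  z = (-10 - (3)·1.000 - (-1)·1.000) / (5) = -2.400
Iteration 2:
  x = (-3 - (2)·0.900 - (-3)·-2.400) / (-8) = 1.500
  y = (7 - (-4)·0.250 - (2)·-2.400) / (10) = 1.280
  z = (-10 - (3)·0.250 - (-1)·0.900) / (5) = -1.970
Residual b − A·x = (0.530, 4.140, -3.370); ∞-norm = 4.140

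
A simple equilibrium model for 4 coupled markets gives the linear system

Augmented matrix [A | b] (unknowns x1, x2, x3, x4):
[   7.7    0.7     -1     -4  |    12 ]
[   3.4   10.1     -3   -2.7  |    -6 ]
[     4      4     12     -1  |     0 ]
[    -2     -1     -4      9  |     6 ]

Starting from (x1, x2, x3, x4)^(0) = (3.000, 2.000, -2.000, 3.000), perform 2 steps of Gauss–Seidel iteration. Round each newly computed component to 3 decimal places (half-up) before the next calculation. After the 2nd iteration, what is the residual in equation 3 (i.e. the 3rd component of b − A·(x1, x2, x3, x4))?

Iteration 1:
  x1 = (12 - (0.7)·2.000 - (-1)·-2.000 - (-4)·3.000) / (7.7) = 2.675
  x2 = (-6 - (3.4)·2.675 - (-3)·-2.000 - (-2.7)·3.000) / (10.1) = -1.287
  x3 = (0 - (4)·2.675 - (4)·-1.287 - (-1)·3.000) / (12) = -0.213
  x4 = (6 - (-2)·2.675 - (-1)·-1.287 - (-4)·-0.213) / (9) = 1.023
Iteration 2:
  x1 = (12 - (0.7)·-1.287 - (-1)·-0.213 - (-4)·1.023) / (7.7) = 2.179
  x2 = (-6 - (3.4)·2.179 - (-3)·-0.213 - (-2.7)·1.023) / (10.1) = -1.117
  x3 = (0 - (4)·2.179 - (4)·-1.117 - (-1)·1.023) / (12) = -0.269
  x4 = (6 - (-2)·2.179 - (-1)·-1.117 - (-4)·-0.269) / (9) = 0.907
Residual b − A·x = (-0.637, -0.485, -0.113, 0.002)

-0.113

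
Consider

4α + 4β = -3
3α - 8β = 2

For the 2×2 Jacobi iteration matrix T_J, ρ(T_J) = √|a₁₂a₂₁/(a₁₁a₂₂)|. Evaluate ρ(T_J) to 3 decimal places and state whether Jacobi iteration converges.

0.612

a₁₂a₂₁/(a₁₁a₂₂) = (4)·(3) / ((4)·(-8)) = -0.375000
ρ = √|-0.375000| = √0.375000 = 0.612
ρ < 1, so Jacobi converges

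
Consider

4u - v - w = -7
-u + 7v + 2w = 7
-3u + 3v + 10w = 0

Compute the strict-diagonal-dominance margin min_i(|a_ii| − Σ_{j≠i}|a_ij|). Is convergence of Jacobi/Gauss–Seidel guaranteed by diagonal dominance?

2

row 1: |4| − (1+1) = 2
row 2: |7| − (1+2) = 4
row 3: |10| − (3+3) = 4
minimum over rows = 2 → strictly diagonally dominant (convergence guaranteed)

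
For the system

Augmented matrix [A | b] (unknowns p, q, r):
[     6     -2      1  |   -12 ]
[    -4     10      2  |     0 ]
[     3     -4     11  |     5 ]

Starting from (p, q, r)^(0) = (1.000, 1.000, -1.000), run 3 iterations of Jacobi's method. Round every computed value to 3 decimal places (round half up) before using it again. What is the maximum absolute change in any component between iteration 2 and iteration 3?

Iteration 1:
  p = (-12 - (-2)·1.000 - (1)·-1.000) / (6) = -1.500
  q = (0 - (-4)·1.000 - (2)·-1.000) / (10) = 0.600
  r = (5 - (3)·1.000 - (-4)·1.000) / (11) = 0.545
Iteration 2:
  p = (-12 - (-2)·0.600 - (1)·0.545) / (6) = -1.891
  q = (0 - (-4)·-1.500 - (2)·0.545) / (10) = -0.709
  r = (5 - (3)·-1.500 - (-4)·0.600) / (11) = 1.082
Iteration 3:
  p = (-12 - (-2)·-0.709 - (1)·1.082) / (6) = -2.417
  q = (0 - (-4)·-1.891 - (2)·1.082) / (10) = -0.973
  r = (5 - (3)·-1.891 - (-4)·-0.709) / (11) = 0.712
Change: (-0.526, -0.264, -0.370) → max |·| = 0.526

0.526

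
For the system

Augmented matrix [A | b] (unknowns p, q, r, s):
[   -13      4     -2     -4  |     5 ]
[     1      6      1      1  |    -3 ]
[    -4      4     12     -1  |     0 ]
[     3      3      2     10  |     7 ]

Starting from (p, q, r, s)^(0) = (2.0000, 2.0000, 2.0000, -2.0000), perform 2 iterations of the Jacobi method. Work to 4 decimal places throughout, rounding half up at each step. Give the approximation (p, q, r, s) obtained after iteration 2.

Iteration 1:
  p = (5 - (4)·2.0000 - (-2)·2.0000 - (-4)·-2.0000) / (-13) = 0.5385
  q = (-3 - (1)·2.0000 - (1)·2.0000 - (1)·-2.0000) / (6) = -0.8333
  r = (0 - (-4)·2.0000 - (4)·2.0000 - (-1)·-2.0000) / (12) = -0.1667
  s = (7 - (3)·2.0000 - (3)·2.0000 - (2)·2.0000) / (10) = -0.9000
Iteration 2:
  p = (5 - (4)·-0.8333 - (-2)·-0.1667 - (-4)·-0.9000) / (-13) = -0.3384
  q = (-3 - (1)·0.5385 - (1)·-0.1667 - (1)·-0.9000) / (6) = -0.4120
  r = (0 - (-4)·0.5385 - (4)·-0.8333 - (-1)·-0.9000) / (12) = 0.3823
  s = (7 - (3)·0.5385 - (3)·-0.8333 - (2)·-0.1667) / (10) = 0.8218

(-0.3384, -0.4120, 0.3823, 0.8218)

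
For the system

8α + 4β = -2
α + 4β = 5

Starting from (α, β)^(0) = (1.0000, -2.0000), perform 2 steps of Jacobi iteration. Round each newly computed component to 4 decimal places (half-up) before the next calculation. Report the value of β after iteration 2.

1.0625

Iteration 1:
  α = (-2 - (4)·-2.0000) / (8) = 0.7500
  β = (5 - (1)·1.0000) / (4) = 1.0000
Iteration 2:
  α = (-2 - (4)·1.0000) / (8) = -0.7500
  β = (5 - (1)·0.7500) / (4) = 1.0625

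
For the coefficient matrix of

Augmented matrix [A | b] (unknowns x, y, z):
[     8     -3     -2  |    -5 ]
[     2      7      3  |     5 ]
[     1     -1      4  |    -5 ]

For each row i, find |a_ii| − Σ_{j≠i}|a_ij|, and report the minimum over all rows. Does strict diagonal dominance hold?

2

row 1: |8| − (3+2) = 3
row 2: |7| − (2+3) = 2
row 3: |4| − (1+1) = 2
minimum over rows = 2 → strictly diagonally dominant (convergence guaranteed)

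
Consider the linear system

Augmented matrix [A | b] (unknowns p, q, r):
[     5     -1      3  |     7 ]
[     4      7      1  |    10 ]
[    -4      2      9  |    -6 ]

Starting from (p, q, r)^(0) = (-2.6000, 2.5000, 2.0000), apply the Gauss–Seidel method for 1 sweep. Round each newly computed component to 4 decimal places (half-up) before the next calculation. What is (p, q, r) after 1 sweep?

Iteration 1:
  p = (7 - (-1)·2.5000 - (3)·2.0000) / (5) = 0.7000
  q = (10 - (4)·0.7000 - (1)·2.0000) / (7) = 0.7429
  r = (-6 - (-4)·0.7000 - (2)·0.7429) / (9) = -0.5206

(0.7000, 0.7429, -0.5206)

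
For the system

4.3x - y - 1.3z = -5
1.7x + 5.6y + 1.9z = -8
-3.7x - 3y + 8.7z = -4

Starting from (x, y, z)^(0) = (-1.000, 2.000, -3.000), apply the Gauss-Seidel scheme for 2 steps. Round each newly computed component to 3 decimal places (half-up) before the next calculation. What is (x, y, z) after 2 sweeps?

(-1.482, -0.600, -1.297)

Iteration 1:
  x = (-5 - (-1)·2.000 - (-1.3)·-3.000) / (4.3) = -1.605
  y = (-8 - (1.7)·-1.605 - (1.9)·-3.000) / (5.6) = 0.077
  z = (-4 - (-3.7)·-1.605 - (-3)·0.077) / (8.7) = -1.116
Iteration 2:
  x = (-5 - (-1)·0.077 - (-1.3)·-1.116) / (4.3) = -1.482
  y = (-8 - (1.7)·-1.482 - (1.9)·-1.116) / (5.6) = -0.600
  z = (-4 - (-3.7)·-1.482 - (-3)·-0.600) / (8.7) = -1.297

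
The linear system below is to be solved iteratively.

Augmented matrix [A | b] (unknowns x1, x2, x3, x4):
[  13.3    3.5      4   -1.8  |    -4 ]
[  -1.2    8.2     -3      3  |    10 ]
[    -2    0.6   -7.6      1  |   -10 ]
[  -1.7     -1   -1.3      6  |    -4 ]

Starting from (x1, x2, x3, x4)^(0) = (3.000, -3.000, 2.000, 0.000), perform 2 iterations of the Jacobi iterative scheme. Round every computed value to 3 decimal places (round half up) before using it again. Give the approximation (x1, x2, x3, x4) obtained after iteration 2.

(-1.001, 1.266, 1.550, -0.238)

Iteration 1:
  x1 = (-4 - (3.5)·-3.000 - (4)·2.000 - (-1.8)·0.000) / (13.3) = -0.113
  x2 = (10 - (-1.2)·3.000 - (-3)·2.000 - (3)·0.000) / (8.2) = 2.390
  x3 = (-10 - (-2)·3.000 - (0.6)·-3.000 - (1)·0.000) / (-7.6) = 0.289
  x4 = (-4 - (-1.7)·3.000 - (-1)·-3.000 - (-1.3)·2.000) / (6) = 0.117
Iteration 2:
  x1 = (-4 - (3.5)·2.390 - (4)·0.289 - (-1.8)·0.117) / (13.3) = -1.001
  x2 = (10 - (-1.2)·-0.113 - (-3)·0.289 - (3)·0.117) / (8.2) = 1.266
  x3 = (-10 - (-2)·-0.113 - (0.6)·2.390 - (1)·0.117) / (-7.6) = 1.550
  x4 = (-4 - (-1.7)·-0.113 - (-1)·2.390 - (-1.3)·0.289) / (6) = -0.238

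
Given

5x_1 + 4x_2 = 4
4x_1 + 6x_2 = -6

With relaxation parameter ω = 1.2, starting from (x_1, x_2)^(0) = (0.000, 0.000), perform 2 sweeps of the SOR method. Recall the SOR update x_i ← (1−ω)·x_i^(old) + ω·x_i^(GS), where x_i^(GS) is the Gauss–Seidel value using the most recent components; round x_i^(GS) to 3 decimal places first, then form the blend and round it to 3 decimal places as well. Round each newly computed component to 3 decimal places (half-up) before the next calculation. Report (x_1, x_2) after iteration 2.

(2.657, -2.932)

Iteration 1:
  x_1: GS value = (4 - (4)·0.000) / (5) = 0.800;  x_1 ← (1−ω)·0.000 + ω·0.800 = 0.960
  x_2: GS value = (-6 - (4)·0.960) / (6) = -1.640;  x_2 ← (1−ω)·0.000 + ω·-1.640 = -1.968
Iteration 2:
  x_1: GS value = (4 - (4)·-1.968) / (5) = 2.374;  x_1 ← (1−ω)·0.960 + ω·2.374 = 2.657
  x_2: GS value = (-6 - (4)·2.657) / (6) = -2.771;  x_2 ← (1−ω)·-1.968 + ω·-2.771 = -2.932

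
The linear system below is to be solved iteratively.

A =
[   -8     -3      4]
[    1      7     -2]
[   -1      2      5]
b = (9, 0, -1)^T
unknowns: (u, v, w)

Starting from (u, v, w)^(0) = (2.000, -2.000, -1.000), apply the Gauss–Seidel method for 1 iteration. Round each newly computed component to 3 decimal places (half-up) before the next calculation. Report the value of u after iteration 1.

-0.875

Iteration 1:
  u = (9 - (-3)·-2.000 - (4)·-1.000) / (-8) = -0.875
  v = (0 - (1)·-0.875 - (-2)·-1.000) / (7) = -0.161
  w = (-1 - (-1)·-0.875 - (2)·-0.161) / (5) = -0.311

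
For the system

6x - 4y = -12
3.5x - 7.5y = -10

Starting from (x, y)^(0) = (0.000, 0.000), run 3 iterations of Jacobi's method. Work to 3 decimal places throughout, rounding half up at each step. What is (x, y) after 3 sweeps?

(-1.733, 0.815)

Iteration 1:
  x = (-12 - (-4)·0.000) / (6) = -2.000
  y = (-10 - (3.5)·0.000) / (-7.5) = 1.333
Iteration 2:
  x = (-12 - (-4)·1.333) / (6) = -1.111
  y = (-10 - (3.5)·-2.000) / (-7.5) = 0.400
Iteration 3:
  x = (-12 - (-4)·0.400) / (6) = -1.733
  y = (-10 - (3.5)·-1.111) / (-7.5) = 0.815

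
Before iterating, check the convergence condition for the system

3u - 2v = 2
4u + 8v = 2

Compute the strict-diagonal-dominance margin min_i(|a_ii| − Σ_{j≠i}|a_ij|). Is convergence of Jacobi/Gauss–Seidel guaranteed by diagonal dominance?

1

row 1: |3| − (2) = 1
row 2: |8| − (4) = 4
minimum over rows = 1 → strictly diagonally dominant (convergence guaranteed)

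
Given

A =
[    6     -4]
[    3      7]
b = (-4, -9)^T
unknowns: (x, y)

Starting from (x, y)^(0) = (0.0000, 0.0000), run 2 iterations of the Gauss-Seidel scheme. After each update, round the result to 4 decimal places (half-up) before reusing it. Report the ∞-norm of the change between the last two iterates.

Iteration 1:
  x = (-4 - (-4)·0.0000) / (6) = -0.6667
  y = (-9 - (3)·-0.6667) / (7) = -1.0000
Iteration 2:
  x = (-4 - (-4)·-1.0000) / (6) = -1.3333
  y = (-9 - (3)·-1.3333) / (7) = -0.7143
Change: (-0.6666, 0.2857) → max |·| = 0.6666

0.6666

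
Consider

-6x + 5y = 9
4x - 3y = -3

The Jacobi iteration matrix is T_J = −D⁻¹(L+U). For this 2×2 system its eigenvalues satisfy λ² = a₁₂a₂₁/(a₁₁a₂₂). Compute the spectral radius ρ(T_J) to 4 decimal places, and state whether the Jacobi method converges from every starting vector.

a₁₂a₂₁/(a₁₁a₂₂) = (5)·(4) / ((-6)·(-3)) = 1.111111
ρ = √|1.111111| = √1.111111 = 1.0541
ρ > 1, so Jacobi diverges

1.0541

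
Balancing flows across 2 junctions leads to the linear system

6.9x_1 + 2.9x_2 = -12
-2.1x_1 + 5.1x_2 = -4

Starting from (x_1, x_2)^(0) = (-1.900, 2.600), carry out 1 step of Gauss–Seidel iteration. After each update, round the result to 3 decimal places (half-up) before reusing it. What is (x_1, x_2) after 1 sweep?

(-2.832, -1.950)

Iteration 1:
  x_1 = (-12 - (2.9)·2.600) / (6.9) = -2.832
  x_2 = (-4 - (-2.1)·-2.832) / (5.1) = -1.950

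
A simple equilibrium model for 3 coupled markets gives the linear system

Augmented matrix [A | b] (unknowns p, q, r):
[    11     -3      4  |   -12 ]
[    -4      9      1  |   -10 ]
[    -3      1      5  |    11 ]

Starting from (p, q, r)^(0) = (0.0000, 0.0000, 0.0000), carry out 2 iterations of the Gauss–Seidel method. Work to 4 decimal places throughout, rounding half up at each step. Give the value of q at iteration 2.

-2.2980

Iteration 1:
  p = (-12 - (-3)·0.0000 - (4)·0.0000) / (11) = -1.0909
  q = (-10 - (-4)·-1.0909 - (1)·0.0000) / (9) = -1.5960
  r = (11 - (-3)·-1.0909 - (1)·-1.5960) / (5) = 1.8647
Iteration 2:
  p = (-12 - (-3)·-1.5960 - (4)·1.8647) / (11) = -2.2043
  q = (-10 - (-4)·-2.2043 - (1)·1.8647) / (9) = -2.2980
  r = (11 - (-3)·-2.2043 - (1)·-2.2980) / (5) = 1.3370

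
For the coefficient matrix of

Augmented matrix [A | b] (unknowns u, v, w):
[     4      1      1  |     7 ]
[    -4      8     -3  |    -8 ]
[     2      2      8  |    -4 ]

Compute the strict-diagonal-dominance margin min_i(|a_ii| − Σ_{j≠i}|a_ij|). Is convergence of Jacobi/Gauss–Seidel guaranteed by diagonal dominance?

row 1: |4| − (1+1) = 2
row 2: |8| − (4+3) = 1
row 3: |8| − (2+2) = 4
minimum over rows = 1 → strictly diagonally dominant (convergence guaranteed)

1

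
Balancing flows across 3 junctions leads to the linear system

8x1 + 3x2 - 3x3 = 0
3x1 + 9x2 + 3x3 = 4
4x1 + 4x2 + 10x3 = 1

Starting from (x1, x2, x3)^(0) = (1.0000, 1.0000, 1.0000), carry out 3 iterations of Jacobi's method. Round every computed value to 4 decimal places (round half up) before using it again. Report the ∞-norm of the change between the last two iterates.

0.2883

Iteration 1:
  x1 = (0 - (3)·1.0000 - (-3)·1.0000) / (8) = 0.0000
  x2 = (4 - (3)·1.0000 - (3)·1.0000) / (9) = -0.2222
  x3 = (1 - (4)·1.0000 - (4)·1.0000) / (10) = -0.7000
Iteration 2:
  x1 = (0 - (3)·-0.2222 - (-3)·-0.7000) / (8) = -0.1792
  x2 = (4 - (3)·0.0000 - (3)·-0.7000) / (9) = 0.6778
  x3 = (1 - (4)·0.0000 - (4)·-0.2222) / (10) = 0.1889
Iteration 3:
  x1 = (0 - (3)·0.6778 - (-3)·0.1889) / (8) = -0.1833
  x2 = (4 - (3)·-0.1792 - (3)·0.1889) / (9) = 0.4412
  x3 = (1 - (4)·-0.1792 - (4)·0.6778) / (10) = -0.0994
Change: (-0.0041, -0.2366, -0.2883) → max |·| = 0.2883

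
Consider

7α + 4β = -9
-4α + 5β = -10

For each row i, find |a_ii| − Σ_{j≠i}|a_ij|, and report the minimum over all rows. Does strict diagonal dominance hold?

1

row 1: |7| − (4) = 3
row 2: |5| − (4) = 1
minimum over rows = 1 → strictly diagonally dominant (convergence guaranteed)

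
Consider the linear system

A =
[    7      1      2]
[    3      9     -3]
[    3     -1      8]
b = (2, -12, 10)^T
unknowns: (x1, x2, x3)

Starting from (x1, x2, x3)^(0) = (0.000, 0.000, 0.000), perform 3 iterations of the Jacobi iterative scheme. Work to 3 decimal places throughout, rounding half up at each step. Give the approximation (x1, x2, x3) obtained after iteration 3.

(0.151, -1.048, 1.079)

Iteration 1:
  x1 = (2 - (1)·0.000 - (2)·0.000) / (7) = 0.286
  x2 = (-12 - (3)·0.000 - (-3)·0.000) / (9) = -1.333
  x3 = (10 - (3)·0.000 - (-1)·0.000) / (8) = 1.250
Iteration 2:
  x1 = (2 - (1)·-1.333 - (2)·1.250) / (7) = 0.119
  x2 = (-12 - (3)·0.286 - (-3)·1.250) / (9) = -1.012
  x3 = (10 - (3)·0.286 - (-1)·-1.333) / (8) = 0.976
Iteration 3:
  x1 = (2 - (1)·-1.012 - (2)·0.976) / (7) = 0.151
  x2 = (-12 - (3)·0.119 - (-3)·0.976) / (9) = -1.048
  x3 = (10 - (3)·0.119 - (-1)·-1.012) / (8) = 1.079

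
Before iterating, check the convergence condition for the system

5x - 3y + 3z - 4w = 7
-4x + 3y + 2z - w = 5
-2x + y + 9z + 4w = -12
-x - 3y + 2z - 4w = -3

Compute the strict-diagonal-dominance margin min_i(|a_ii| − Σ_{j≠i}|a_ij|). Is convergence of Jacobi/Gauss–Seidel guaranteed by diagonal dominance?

row 1: |5| − (3+3+4) = -5
row 2: |3| − (4+2+1) = -4
row 3: |9| − (2+1+4) = 2
row 4: |-4| − (1+3+2) = -2
minimum over rows = -5 → not strictly diagonally dominant

-5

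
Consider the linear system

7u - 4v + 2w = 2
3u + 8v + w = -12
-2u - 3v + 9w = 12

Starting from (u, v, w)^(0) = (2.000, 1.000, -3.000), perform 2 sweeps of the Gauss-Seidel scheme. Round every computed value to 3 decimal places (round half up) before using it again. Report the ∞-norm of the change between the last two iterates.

2.760

Iteration 1:
  u = (2 - (-4)·1.000 - (2)·-3.000) / (7) = 1.714
  v = (-12 - (3)·1.714 - (1)·-3.000) / (8) = -1.768
  w = (12 - (-2)·1.714 - (-3)·-1.768) / (9) = 1.125
Iteration 2:
  u = (2 - (-4)·-1.768 - (2)·1.125) / (7) = -1.046
  v = (-12 - (3)·-1.046 - (1)·1.125) / (8) = -1.248
  w = (12 - (-2)·-1.046 - (-3)·-1.248) / (9) = 0.685
Change: (-2.760, 0.520, -0.440) → max |·| = 2.760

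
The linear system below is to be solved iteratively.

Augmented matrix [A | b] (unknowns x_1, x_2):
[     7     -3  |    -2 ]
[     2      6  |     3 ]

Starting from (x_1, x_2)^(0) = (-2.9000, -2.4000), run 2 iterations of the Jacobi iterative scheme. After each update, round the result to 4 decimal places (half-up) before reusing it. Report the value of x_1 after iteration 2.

0.3429

Iteration 1:
  x_1 = (-2 - (-3)·-2.4000) / (7) = -1.3143
  x_2 = (3 - (2)·-2.9000) / (6) = 1.4667
Iteration 2:
  x_1 = (-2 - (-3)·1.4667) / (7) = 0.3429
  x_2 = (3 - (2)·-1.3143) / (6) = 0.9381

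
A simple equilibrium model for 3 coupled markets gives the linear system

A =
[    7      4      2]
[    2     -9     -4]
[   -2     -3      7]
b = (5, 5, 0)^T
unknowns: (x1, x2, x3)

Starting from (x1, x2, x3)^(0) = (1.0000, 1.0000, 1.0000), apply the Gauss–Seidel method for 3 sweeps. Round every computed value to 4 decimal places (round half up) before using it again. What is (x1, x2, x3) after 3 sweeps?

(0.6108, -0.5990, -0.0822)

Iteration 1:
  x1 = (5 - (4)·1.0000 - (2)·1.0000) / (7) = -0.1429
  x2 = (5 - (2)·-0.1429 - (-4)·1.0000) / (-9) = -1.0318
  x3 = (0 - (-2)·-0.1429 - (-3)·-1.0318) / (7) = -0.4830
Iteration 2:
  x1 = (5 - (4)·-1.0318 - (2)·-0.4830) / (7) = 1.4419
  x2 = (5 - (2)·1.4419 - (-4)·-0.4830) / (-9) = -0.0205
  x3 = (0 - (-2)·1.4419 - (-3)·-0.0205) / (7) = 0.4032
Iteration 3:
  x1 = (5 - (4)·-0.0205 - (2)·0.4032) / (7) = 0.6108
  x2 = (5 - (2)·0.6108 - (-4)·0.4032) / (-9) = -0.5990
  x3 = (0 - (-2)·0.6108 - (-3)·-0.5990) / (7) = -0.0822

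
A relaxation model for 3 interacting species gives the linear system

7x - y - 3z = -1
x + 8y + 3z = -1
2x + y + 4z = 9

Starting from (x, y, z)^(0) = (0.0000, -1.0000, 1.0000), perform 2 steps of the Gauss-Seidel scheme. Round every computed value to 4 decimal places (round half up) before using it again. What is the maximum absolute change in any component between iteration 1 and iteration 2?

0.6294

Iteration 1:
  x = (-1 - (-1)·-1.0000 - (-3)·1.0000) / (7) = 0.1429
  y = (-1 - (1)·0.1429 - (3)·1.0000) / (8) = -0.5179
  z = (9 - (2)·0.1429 - (1)·-0.5179) / (4) = 2.3080
Iteration 2:
  x = (-1 - (-1)·-0.5179 - (-3)·2.3080) / (7) = 0.7723
  y = (-1 - (1)·0.7723 - (3)·2.3080) / (8) = -1.0870
  z = (9 - (2)·0.7723 - (1)·-1.0870) / (4) = 2.1356
Change: (0.6294, -0.5691, -0.1724) → max |·| = 0.6294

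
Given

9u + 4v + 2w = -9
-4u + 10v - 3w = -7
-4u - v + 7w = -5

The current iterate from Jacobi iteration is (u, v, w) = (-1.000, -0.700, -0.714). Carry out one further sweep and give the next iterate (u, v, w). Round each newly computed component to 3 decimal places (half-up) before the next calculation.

(-0.530, -1.314, -1.386)

One sweep:
  u = (-9 - (4)·-0.700 - (2)·-0.714) / (9) = -0.530
  v = (-7 - (-4)·-1.000 - (-3)·-0.714) / (10) = -1.314
  w = (-5 - (-4)·-1.000 - (-1)·-0.700) / (7) = -1.386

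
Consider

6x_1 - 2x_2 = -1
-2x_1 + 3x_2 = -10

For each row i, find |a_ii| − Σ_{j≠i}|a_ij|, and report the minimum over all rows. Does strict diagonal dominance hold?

1

row 1: |6| − (2) = 4
row 2: |3| − (2) = 1
minimum over rows = 1 → strictly diagonally dominant (convergence guaranteed)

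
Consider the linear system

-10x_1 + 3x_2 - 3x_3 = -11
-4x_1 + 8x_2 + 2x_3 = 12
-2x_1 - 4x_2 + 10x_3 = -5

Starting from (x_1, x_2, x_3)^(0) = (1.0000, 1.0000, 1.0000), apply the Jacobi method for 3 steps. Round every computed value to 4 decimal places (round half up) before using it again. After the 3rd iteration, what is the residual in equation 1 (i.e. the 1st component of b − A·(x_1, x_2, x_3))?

Iteration 1:
  x_1 = (-11 - (3)·1.0000 - (-3)·1.0000) / (-10) = 1.1000
  x_2 = (12 - (-4)·1.0000 - (2)·1.0000) / (8) = 1.7500
  x_3 = (-5 - (-2)·1.0000 - (-4)·1.0000) / (10) = 0.1000
Iteration 2:
  x_1 = (-11 - (3)·1.7500 - (-3)·0.1000) / (-10) = 1.5950
  x_2 = (12 - (-4)·1.1000 - (2)·0.1000) / (8) = 2.0250
  x_3 = (-5 - (-2)·1.1000 - (-4)·1.7500) / (10) = 0.4200
Iteration 3:
  x_1 = (-11 - (3)·2.0250 - (-3)·0.4200) / (-10) = 1.5815
  x_2 = (12 - (-4)·1.5950 - (2)·0.4200) / (8) = 2.1925
  x_3 = (-5 - (-2)·1.5950 - (-4)·2.0250) / (10) = 0.6290
Residual b − A·x = (0.1245, -0.4720, 0.6430)

0.1245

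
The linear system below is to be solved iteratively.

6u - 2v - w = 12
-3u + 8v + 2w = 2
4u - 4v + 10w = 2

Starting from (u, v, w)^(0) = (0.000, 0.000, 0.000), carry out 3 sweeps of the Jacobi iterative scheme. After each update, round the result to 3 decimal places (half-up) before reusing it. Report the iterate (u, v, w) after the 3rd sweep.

(2.233, 1.169, -0.267)

Iteration 1:
  u = (12 - (-2)·0.000 - (-1)·0.000) / (6) = 2.000
  v = (2 - (-3)·0.000 - (2)·0.000) / (8) = 0.250
  w = (2 - (4)·0.000 - (-4)·0.000) / (10) = 0.200
Iteration 2:
  u = (12 - (-2)·0.250 - (-1)·0.200) / (6) = 2.117
  v = (2 - (-3)·2.000 - (2)·0.200) / (8) = 0.950
  w = (2 - (4)·2.000 - (-4)·0.250) / (10) = -0.500
Iteration 3:
  u = (12 - (-2)·0.950 - (-1)·-0.500) / (6) = 2.233
  v = (2 - (-3)·2.117 - (2)·-0.500) / (8) = 1.169
  w = (2 - (4)·2.117 - (-4)·0.950) / (10) = -0.267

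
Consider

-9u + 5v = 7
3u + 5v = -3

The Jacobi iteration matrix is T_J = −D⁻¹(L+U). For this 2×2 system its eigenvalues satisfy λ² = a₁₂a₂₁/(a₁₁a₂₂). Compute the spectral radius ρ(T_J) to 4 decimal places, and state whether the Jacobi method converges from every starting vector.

a₁₂a₂₁/(a₁₁a₂₂) = (5)·(3) / ((-9)·(5)) = -0.333333
ρ = √|-0.333333| = √0.333333 = 0.5774
ρ < 1, so Jacobi converges

0.5774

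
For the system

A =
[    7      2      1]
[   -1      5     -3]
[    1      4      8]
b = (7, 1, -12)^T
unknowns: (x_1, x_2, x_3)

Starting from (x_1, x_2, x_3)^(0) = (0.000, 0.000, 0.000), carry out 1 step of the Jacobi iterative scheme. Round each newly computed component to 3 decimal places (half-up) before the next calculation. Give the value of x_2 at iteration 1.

0.200

Iteration 1:
  x_1 = (7 - (2)·0.000 - (1)·0.000) / (7) = 1.000
  x_2 = (1 - (-1)·0.000 - (-3)·0.000) / (5) = 0.200
  x_3 = (-12 - (1)·0.000 - (4)·0.000) / (8) = -1.500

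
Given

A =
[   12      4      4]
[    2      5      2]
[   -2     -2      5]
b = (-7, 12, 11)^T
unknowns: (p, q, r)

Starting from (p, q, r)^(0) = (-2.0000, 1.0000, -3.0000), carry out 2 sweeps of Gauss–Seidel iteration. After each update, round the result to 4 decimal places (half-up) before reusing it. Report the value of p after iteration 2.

Iteration 1:
  p = (-7 - (4)·1.0000 - (4)·-3.0000) / (12) = 0.0833
  q = (12 - (2)·0.0833 - (2)·-3.0000) / (5) = 3.5667
  r = (11 - (-2)·0.0833 - (-2)·3.5667) / (5) = 3.6600
Iteration 2:
  p = (-7 - (4)·3.5667 - (4)·3.6600) / (12) = -2.9922
  q = (12 - (2)·-2.9922 - (2)·3.6600) / (5) = 2.1329
  r = (11 - (-2)·-2.9922 - (-2)·2.1329) / (5) = 1.8563

-2.9922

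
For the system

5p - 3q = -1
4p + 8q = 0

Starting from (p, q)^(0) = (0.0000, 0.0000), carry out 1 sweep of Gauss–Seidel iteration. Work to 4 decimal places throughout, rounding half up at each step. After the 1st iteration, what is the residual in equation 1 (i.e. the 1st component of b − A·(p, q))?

Iteration 1:
  p = (-1 - (-3)·0.0000) / (5) = -0.2000
  q = (0 - (4)·-0.2000) / (8) = 0.1000
Residual b − A·x = (0.3000, 0.0000)

0.3000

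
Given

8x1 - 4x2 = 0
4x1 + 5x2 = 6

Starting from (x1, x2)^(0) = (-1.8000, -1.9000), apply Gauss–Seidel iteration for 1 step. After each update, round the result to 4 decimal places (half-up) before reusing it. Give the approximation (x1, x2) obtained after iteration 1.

(-0.9500, 1.9600)

Iteration 1:
  x1 = (0 - (-4)·-1.9000) / (8) = -0.9500
  x2 = (6 - (4)·-0.9500) / (5) = 1.9600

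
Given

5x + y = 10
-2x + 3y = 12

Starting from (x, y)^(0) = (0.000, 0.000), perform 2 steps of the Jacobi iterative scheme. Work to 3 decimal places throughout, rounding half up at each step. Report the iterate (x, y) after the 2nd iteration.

(1.200, 5.333)

Iteration 1:
  x = (10 - (1)·0.000) / (5) = 2.000
  y = (12 - (-2)·0.000) / (3) = 4.000
Iteration 2:
  x = (10 - (1)·4.000) / (5) = 1.200
  y = (12 - (-2)·2.000) / (3) = 5.333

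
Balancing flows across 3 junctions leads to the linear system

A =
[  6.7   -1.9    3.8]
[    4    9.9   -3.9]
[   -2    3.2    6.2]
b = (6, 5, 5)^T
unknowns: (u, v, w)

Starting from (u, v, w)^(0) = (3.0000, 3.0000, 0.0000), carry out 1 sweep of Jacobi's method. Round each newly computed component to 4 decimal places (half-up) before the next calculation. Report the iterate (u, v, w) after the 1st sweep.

(1.7463, -0.7071, 0.2258)

Iteration 1:
  u = (6 - (-1.9)·3.0000 - (3.8)·0.0000) / (6.7) = 1.7463
  v = (5 - (4)·3.0000 - (-3.9)·0.0000) / (9.9) = -0.7071
  w = (5 - (-2)·3.0000 - (3.2)·3.0000) / (6.2) = 0.2258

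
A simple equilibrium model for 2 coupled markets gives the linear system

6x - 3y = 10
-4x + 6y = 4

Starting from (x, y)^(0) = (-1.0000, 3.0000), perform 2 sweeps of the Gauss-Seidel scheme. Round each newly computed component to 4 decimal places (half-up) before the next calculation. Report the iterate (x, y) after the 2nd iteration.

Iteration 1:
  x = (10 - (-3)·3.0000) / (6) = 3.1667
  y = (4 - (-4)·3.1667) / (6) = 2.7778
Iteration 2:
  x = (10 - (-3)·2.7778) / (6) = 3.0556
  y = (4 - (-4)·3.0556) / (6) = 2.7037

(3.0556, 2.7037)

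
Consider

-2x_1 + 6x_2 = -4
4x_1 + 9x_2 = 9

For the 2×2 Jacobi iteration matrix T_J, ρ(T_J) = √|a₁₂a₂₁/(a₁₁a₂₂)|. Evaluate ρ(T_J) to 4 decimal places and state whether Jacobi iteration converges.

1.1547

a₁₂a₂₁/(a₁₁a₂₂) = (6)·(4) / ((-2)·(9)) = -1.333333
ρ = √|-1.333333| = √1.333333 = 1.1547
ρ > 1, so Jacobi diverges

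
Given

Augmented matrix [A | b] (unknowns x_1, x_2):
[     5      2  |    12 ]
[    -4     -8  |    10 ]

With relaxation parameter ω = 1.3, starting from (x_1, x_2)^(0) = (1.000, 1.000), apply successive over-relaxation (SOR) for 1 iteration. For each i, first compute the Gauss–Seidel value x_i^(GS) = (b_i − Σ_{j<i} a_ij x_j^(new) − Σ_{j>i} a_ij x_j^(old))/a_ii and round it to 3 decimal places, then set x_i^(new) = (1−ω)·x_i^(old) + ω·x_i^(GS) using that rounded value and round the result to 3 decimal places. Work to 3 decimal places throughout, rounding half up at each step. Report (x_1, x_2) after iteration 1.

Iteration 1:
  x_1: GS value = (12 - (2)·1.000) / (5) = 2.000;  x_1 ← (1−ω)·1.000 + ω·2.000 = 2.300
  x_2: GS value = (10 - (-4)·2.300) / (-8) = -2.400;  x_2 ← (1−ω)·1.000 + ω·-2.400 = -3.420

(2.300, -3.420)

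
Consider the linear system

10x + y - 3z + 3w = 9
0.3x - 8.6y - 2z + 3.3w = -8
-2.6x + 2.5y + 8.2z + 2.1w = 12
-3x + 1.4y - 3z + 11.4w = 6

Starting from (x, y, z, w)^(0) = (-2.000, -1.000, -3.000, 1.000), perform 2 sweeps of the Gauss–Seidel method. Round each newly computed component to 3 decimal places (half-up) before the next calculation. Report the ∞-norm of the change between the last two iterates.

Iteration 1:
  x = (9 - (1)·-1.000 - (-3)·-3.000 - (3)·1.000) / (10) = -0.200
  y = (-8 - (0.3)·-0.200 - (-2)·-3.000 - (3.3)·1.000) / (-8.6) = 2.005
  z = (12 - (-2.6)·-0.200 - (2.5)·2.005 - (2.1)·1.000) / (8.2) = 0.533
  w = (6 - (-3)·-0.200 - (1.4)·2.005 - (-3)·0.533) / (11.4) = 0.368
Iteration 2:
  x = (9 - (1)·2.005 - (-3)·0.533 - (3)·0.368) / (10) = 0.749
  y = (-8 - (0.3)·0.749 - (-2)·0.533 - (3.3)·0.368) / (-8.6) = 0.974
  z = (12 - (-2.6)·0.749 - (2.5)·0.974 - (2.1)·0.368) / (8.2) = 1.310
  w = (6 - (-3)·0.749 - (1.4)·0.974 - (-3)·1.310) / (11.4) = 0.949
Change: (0.949, -1.031, 0.777, 0.581) → max |·| = 1.031

1.031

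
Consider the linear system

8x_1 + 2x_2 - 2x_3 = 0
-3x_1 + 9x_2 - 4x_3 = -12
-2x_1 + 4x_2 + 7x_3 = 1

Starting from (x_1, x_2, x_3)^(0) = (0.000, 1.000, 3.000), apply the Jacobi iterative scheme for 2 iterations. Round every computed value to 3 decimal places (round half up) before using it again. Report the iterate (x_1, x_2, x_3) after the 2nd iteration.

Iteration 1:
  x_1 = (0 - (2)·1.000 - (-2)·3.000) / (8) = 0.500
  x_2 = (-12 - (-3)·0.000 - (-4)·3.000) / (9) = 0.000
  x_3 = (1 - (-2)·0.000 - (4)·1.000) / (7) = -0.429
Iteration 2:
  x_1 = (0 - (2)·0.000 - (-2)·-0.429) / (8) = -0.107
  x_2 = (-12 - (-3)·0.500 - (-4)·-0.429) / (9) = -1.357
  x_3 = (1 - (-2)·0.500 - (4)·0.000) / (7) = 0.286

(-0.107, -1.357, 0.286)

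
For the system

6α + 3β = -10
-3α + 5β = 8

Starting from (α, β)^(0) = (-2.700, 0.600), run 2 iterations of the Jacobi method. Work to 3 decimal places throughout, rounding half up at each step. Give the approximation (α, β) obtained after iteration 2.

Iteration 1:
  α = (-10 - (3)·0.600) / (6) = -1.967
  β = (8 - (-3)·-2.700) / (5) = -0.020
Iteration 2:
  α = (-10 - (3)·-0.020) / (6) = -1.657
  β = (8 - (-3)·-1.967) / (5) = 0.420

(-1.657, 0.420)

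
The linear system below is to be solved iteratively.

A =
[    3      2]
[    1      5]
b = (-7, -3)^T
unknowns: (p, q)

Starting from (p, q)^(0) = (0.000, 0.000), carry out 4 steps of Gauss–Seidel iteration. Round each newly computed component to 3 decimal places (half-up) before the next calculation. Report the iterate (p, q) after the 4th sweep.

Iteration 1:
  p = (-7 - (2)·0.000) / (3) = -2.333
  q = (-3 - (1)·-2.333) / (5) = -0.133
Iteration 2:
  p = (-7 - (2)·-0.133) / (3) = -2.245
  q = (-3 - (1)·-2.245) / (5) = -0.151
Iteration 3:
  p = (-7 - (2)·-0.151) / (3) = -2.233
  q = (-3 - (1)·-2.233) / (5) = -0.153
Iteration 4:
  p = (-7 - (2)·-0.153) / (3) = -2.231
  q = (-3 - (1)·-2.231) / (5) = -0.154

(-2.231, -0.154)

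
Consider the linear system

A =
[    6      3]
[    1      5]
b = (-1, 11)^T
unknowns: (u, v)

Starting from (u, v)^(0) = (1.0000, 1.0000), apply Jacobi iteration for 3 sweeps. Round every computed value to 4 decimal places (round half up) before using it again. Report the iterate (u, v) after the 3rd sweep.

(-1.3333, 2.4333)

Iteration 1:
  u = (-1 - (3)·1.0000) / (6) = -0.6667
  v = (11 - (1)·1.0000) / (5) = 2.0000
Iteration 2:
  u = (-1 - (3)·2.0000) / (6) = -1.1667
  v = (11 - (1)·-0.6667) / (5) = 2.3333
Iteration 3:
  u = (-1 - (3)·2.3333) / (6) = -1.3333
  v = (11 - (1)·-1.1667) / (5) = 2.4333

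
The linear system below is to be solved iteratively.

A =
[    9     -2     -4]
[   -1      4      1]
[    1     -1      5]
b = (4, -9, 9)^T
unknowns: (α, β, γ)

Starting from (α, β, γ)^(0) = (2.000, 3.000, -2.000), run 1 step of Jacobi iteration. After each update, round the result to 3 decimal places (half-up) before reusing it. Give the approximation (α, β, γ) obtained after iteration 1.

(0.222, -1.250, 2.000)

Iteration 1:
  α = (4 - (-2)·3.000 - (-4)·-2.000) / (9) = 0.222
  β = (-9 - (-1)·2.000 - (1)·-2.000) / (4) = -1.250
  γ = (9 - (1)·2.000 - (-1)·3.000) / (5) = 2.000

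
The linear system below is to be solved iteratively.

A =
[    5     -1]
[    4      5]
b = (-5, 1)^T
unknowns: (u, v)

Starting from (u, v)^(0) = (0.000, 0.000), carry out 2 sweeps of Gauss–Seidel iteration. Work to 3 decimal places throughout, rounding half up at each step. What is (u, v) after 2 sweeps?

(-0.800, 0.840)

Iteration 1:
  u = (-5 - (-1)·0.000) / (5) = -1.000
  v = (1 - (4)·-1.000) / (5) = 1.000
Iteration 2:
  u = (-5 - (-1)·1.000) / (5) = -0.800
  v = (1 - (4)·-0.800) / (5) = 0.840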